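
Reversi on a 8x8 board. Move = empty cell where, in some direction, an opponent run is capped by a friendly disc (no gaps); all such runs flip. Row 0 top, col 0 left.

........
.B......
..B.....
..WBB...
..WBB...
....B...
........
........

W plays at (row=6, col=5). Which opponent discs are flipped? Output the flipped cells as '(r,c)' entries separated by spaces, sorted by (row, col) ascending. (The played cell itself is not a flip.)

Dir NW: opp run (5,4) (4,3) capped by W -> flip
Dir N: first cell '.' (not opp) -> no flip
Dir NE: first cell '.' (not opp) -> no flip
Dir W: first cell '.' (not opp) -> no flip
Dir E: first cell '.' (not opp) -> no flip
Dir SW: first cell '.' (not opp) -> no flip
Dir S: first cell '.' (not opp) -> no flip
Dir SE: first cell '.' (not opp) -> no flip

Answer: (4,3) (5,4)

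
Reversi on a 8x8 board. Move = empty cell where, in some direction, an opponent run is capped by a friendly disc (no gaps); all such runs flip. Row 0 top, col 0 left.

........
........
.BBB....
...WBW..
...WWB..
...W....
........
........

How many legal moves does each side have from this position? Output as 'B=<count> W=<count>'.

-- B to move --
(2,4): no bracket -> illegal
(2,5): flips 1 -> legal
(2,6): no bracket -> illegal
(3,2): flips 1 -> legal
(3,6): flips 1 -> legal
(4,2): flips 2 -> legal
(4,6): no bracket -> illegal
(5,2): flips 1 -> legal
(5,4): flips 1 -> legal
(5,5): flips 2 -> legal
(6,2): no bracket -> illegal
(6,3): flips 3 -> legal
(6,4): no bracket -> illegal
B mobility = 8
-- W to move --
(1,0): no bracket -> illegal
(1,1): flips 1 -> legal
(1,2): no bracket -> illegal
(1,3): flips 1 -> legal
(1,4): no bracket -> illegal
(2,0): no bracket -> illegal
(2,4): flips 1 -> legal
(2,5): flips 1 -> legal
(3,0): no bracket -> illegal
(3,1): no bracket -> illegal
(3,2): no bracket -> illegal
(3,6): no bracket -> illegal
(4,6): flips 1 -> legal
(5,4): no bracket -> illegal
(5,5): flips 1 -> legal
(5,6): no bracket -> illegal
W mobility = 6

Answer: B=8 W=6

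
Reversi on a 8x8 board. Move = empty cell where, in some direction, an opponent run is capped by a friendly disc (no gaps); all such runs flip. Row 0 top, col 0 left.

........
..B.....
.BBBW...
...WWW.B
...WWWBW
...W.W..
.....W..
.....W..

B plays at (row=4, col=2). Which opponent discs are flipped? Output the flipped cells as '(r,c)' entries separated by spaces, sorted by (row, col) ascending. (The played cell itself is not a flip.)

Dir NW: first cell '.' (not opp) -> no flip
Dir N: first cell '.' (not opp) -> no flip
Dir NE: opp run (3,3) (2,4), next='.' -> no flip
Dir W: first cell '.' (not opp) -> no flip
Dir E: opp run (4,3) (4,4) (4,5) capped by B -> flip
Dir SW: first cell '.' (not opp) -> no flip
Dir S: first cell '.' (not opp) -> no flip
Dir SE: opp run (5,3), next='.' -> no flip

Answer: (4,3) (4,4) (4,5)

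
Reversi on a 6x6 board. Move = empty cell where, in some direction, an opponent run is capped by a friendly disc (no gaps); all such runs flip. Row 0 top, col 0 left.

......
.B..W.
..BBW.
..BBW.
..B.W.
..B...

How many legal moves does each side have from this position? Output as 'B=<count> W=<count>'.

-- B to move --
(0,3): no bracket -> illegal
(0,4): no bracket -> illegal
(0,5): flips 1 -> legal
(1,3): no bracket -> illegal
(1,5): flips 1 -> legal
(2,5): flips 1 -> legal
(3,5): flips 1 -> legal
(4,3): no bracket -> illegal
(4,5): flips 1 -> legal
(5,3): no bracket -> illegal
(5,4): no bracket -> illegal
(5,5): flips 1 -> legal
B mobility = 6
-- W to move --
(0,0): flips 3 -> legal
(0,1): no bracket -> illegal
(0,2): no bracket -> illegal
(1,0): no bracket -> illegal
(1,2): flips 1 -> legal
(1,3): no bracket -> illegal
(2,0): no bracket -> illegal
(2,1): flips 2 -> legal
(3,1): flips 2 -> legal
(4,1): flips 2 -> legal
(4,3): no bracket -> illegal
(5,1): flips 2 -> legal
(5,3): no bracket -> illegal
W mobility = 6

Answer: B=6 W=6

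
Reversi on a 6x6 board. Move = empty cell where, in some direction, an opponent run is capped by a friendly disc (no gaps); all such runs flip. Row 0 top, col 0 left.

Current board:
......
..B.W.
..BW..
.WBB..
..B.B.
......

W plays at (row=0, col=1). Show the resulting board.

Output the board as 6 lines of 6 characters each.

Answer: .W....
..W.W.
..BW..
.WBB..
..B.B.
......

Derivation:
Place W at (0,1); scan 8 dirs for brackets.
Dir NW: edge -> no flip
Dir N: edge -> no flip
Dir NE: edge -> no flip
Dir W: first cell '.' (not opp) -> no flip
Dir E: first cell '.' (not opp) -> no flip
Dir SW: first cell '.' (not opp) -> no flip
Dir S: first cell '.' (not opp) -> no flip
Dir SE: opp run (1,2) capped by W -> flip
All flips: (1,2)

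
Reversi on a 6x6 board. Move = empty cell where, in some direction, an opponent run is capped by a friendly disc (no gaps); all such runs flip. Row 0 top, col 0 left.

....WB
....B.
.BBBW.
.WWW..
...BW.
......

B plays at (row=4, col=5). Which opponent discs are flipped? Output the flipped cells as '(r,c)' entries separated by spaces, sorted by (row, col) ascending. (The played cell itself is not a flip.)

Dir NW: first cell '.' (not opp) -> no flip
Dir N: first cell '.' (not opp) -> no flip
Dir NE: edge -> no flip
Dir W: opp run (4,4) capped by B -> flip
Dir E: edge -> no flip
Dir SW: first cell '.' (not opp) -> no flip
Dir S: first cell '.' (not opp) -> no flip
Dir SE: edge -> no flip

Answer: (4,4)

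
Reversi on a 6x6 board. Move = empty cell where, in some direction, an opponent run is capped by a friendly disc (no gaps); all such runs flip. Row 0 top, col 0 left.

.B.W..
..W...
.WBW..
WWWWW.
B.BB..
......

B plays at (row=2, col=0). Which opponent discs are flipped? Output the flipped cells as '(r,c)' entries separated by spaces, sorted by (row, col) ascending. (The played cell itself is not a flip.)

Answer: (2,1) (3,0) (3,1)

Derivation:
Dir NW: edge -> no flip
Dir N: first cell '.' (not opp) -> no flip
Dir NE: first cell '.' (not opp) -> no flip
Dir W: edge -> no flip
Dir E: opp run (2,1) capped by B -> flip
Dir SW: edge -> no flip
Dir S: opp run (3,0) capped by B -> flip
Dir SE: opp run (3,1) capped by B -> flip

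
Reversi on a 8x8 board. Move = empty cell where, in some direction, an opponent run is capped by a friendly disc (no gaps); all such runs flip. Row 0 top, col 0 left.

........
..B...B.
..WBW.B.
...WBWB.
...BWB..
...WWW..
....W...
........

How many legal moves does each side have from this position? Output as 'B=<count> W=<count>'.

-- B to move --
(1,1): no bracket -> illegal
(1,3): no bracket -> illegal
(1,4): flips 1 -> legal
(1,5): no bracket -> illegal
(2,1): flips 1 -> legal
(2,5): flips 2 -> legal
(3,1): no bracket -> illegal
(3,2): flips 2 -> legal
(4,2): no bracket -> illegal
(4,6): no bracket -> illegal
(5,2): no bracket -> illegal
(5,6): no bracket -> illegal
(6,2): flips 3 -> legal
(6,3): flips 2 -> legal
(6,5): flips 2 -> legal
(6,6): no bracket -> illegal
(7,3): no bracket -> illegal
(7,4): flips 3 -> legal
(7,5): no bracket -> illegal
B mobility = 8
-- W to move --
(0,1): no bracket -> illegal
(0,2): flips 1 -> legal
(0,3): no bracket -> illegal
(0,5): no bracket -> illegal
(0,6): no bracket -> illegal
(0,7): no bracket -> illegal
(1,1): no bracket -> illegal
(1,3): flips 1 -> legal
(1,4): no bracket -> illegal
(1,5): no bracket -> illegal
(1,7): flips 1 -> legal
(2,1): no bracket -> illegal
(2,5): no bracket -> illegal
(2,7): flips 2 -> legal
(3,2): flips 1 -> legal
(3,7): flips 1 -> legal
(4,2): flips 1 -> legal
(4,6): flips 1 -> legal
(4,7): no bracket -> illegal
(5,2): no bracket -> illegal
(5,6): no bracket -> illegal
W mobility = 8

Answer: B=8 W=8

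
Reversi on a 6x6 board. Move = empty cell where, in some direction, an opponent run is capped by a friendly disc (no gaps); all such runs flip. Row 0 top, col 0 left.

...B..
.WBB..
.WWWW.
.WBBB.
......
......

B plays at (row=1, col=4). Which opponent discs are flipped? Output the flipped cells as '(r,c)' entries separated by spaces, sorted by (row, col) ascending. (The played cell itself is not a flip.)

Dir NW: first cell 'B' (not opp) -> no flip
Dir N: first cell '.' (not opp) -> no flip
Dir NE: first cell '.' (not opp) -> no flip
Dir W: first cell 'B' (not opp) -> no flip
Dir E: first cell '.' (not opp) -> no flip
Dir SW: opp run (2,3) capped by B -> flip
Dir S: opp run (2,4) capped by B -> flip
Dir SE: first cell '.' (not opp) -> no flip

Answer: (2,3) (2,4)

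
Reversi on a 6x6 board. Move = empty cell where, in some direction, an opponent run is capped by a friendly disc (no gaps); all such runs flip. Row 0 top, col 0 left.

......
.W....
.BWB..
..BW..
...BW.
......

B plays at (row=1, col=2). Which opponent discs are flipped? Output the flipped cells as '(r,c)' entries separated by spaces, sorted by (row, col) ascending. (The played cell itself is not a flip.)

Answer: (2,2)

Derivation:
Dir NW: first cell '.' (not opp) -> no flip
Dir N: first cell '.' (not opp) -> no flip
Dir NE: first cell '.' (not opp) -> no flip
Dir W: opp run (1,1), next='.' -> no flip
Dir E: first cell '.' (not opp) -> no flip
Dir SW: first cell 'B' (not opp) -> no flip
Dir S: opp run (2,2) capped by B -> flip
Dir SE: first cell 'B' (not opp) -> no flip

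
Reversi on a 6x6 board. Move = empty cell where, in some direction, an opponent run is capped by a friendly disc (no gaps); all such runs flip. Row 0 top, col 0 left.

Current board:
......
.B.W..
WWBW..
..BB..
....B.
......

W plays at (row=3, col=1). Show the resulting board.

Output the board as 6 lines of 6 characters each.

Place W at (3,1); scan 8 dirs for brackets.
Dir NW: first cell 'W' (not opp) -> no flip
Dir N: first cell 'W' (not opp) -> no flip
Dir NE: opp run (2,2) capped by W -> flip
Dir W: first cell '.' (not opp) -> no flip
Dir E: opp run (3,2) (3,3), next='.' -> no flip
Dir SW: first cell '.' (not opp) -> no flip
Dir S: first cell '.' (not opp) -> no flip
Dir SE: first cell '.' (not opp) -> no flip
All flips: (2,2)

Answer: ......
.B.W..
WWWW..
.WBB..
....B.
......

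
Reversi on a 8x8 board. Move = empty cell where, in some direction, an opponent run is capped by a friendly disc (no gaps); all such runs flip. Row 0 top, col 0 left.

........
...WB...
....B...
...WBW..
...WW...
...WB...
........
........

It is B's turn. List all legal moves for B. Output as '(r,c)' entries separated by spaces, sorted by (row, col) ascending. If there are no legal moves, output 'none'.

Answer: (0,2) (1,2) (3,2) (3,6) (4,2) (4,6) (5,2)

Derivation:
(0,2): flips 1 -> legal
(0,3): no bracket -> illegal
(0,4): no bracket -> illegal
(1,2): flips 1 -> legal
(2,2): no bracket -> illegal
(2,3): no bracket -> illegal
(2,5): no bracket -> illegal
(2,6): no bracket -> illegal
(3,2): flips 2 -> legal
(3,6): flips 1 -> legal
(4,2): flips 1 -> legal
(4,5): no bracket -> illegal
(4,6): flips 1 -> legal
(5,2): flips 2 -> legal
(5,5): no bracket -> illegal
(6,2): no bracket -> illegal
(6,3): no bracket -> illegal
(6,4): no bracket -> illegal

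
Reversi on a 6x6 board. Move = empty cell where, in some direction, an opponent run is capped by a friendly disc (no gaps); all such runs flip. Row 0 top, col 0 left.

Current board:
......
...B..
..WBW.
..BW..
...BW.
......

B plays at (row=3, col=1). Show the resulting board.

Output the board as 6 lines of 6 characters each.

Place B at (3,1); scan 8 dirs for brackets.
Dir NW: first cell '.' (not opp) -> no flip
Dir N: first cell '.' (not opp) -> no flip
Dir NE: opp run (2,2) capped by B -> flip
Dir W: first cell '.' (not opp) -> no flip
Dir E: first cell 'B' (not opp) -> no flip
Dir SW: first cell '.' (not opp) -> no flip
Dir S: first cell '.' (not opp) -> no flip
Dir SE: first cell '.' (not opp) -> no flip
All flips: (2,2)

Answer: ......
...B..
..BBW.
.BBW..
...BW.
......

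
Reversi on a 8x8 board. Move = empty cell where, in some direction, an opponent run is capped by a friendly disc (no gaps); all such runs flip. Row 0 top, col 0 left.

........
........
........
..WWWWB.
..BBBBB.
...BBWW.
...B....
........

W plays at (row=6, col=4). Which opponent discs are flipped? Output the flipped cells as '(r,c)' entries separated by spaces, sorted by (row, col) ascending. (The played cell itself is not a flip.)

Dir NW: opp run (5,3) (4,2), next='.' -> no flip
Dir N: opp run (5,4) (4,4) capped by W -> flip
Dir NE: first cell 'W' (not opp) -> no flip
Dir W: opp run (6,3), next='.' -> no flip
Dir E: first cell '.' (not opp) -> no flip
Dir SW: first cell '.' (not opp) -> no flip
Dir S: first cell '.' (not opp) -> no flip
Dir SE: first cell '.' (not opp) -> no flip

Answer: (4,4) (5,4)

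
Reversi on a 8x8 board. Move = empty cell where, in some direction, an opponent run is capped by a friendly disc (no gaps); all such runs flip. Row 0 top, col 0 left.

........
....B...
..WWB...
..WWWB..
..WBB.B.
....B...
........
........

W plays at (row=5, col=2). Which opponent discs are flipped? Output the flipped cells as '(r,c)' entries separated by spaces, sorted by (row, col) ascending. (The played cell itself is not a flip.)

Dir NW: first cell '.' (not opp) -> no flip
Dir N: first cell 'W' (not opp) -> no flip
Dir NE: opp run (4,3) capped by W -> flip
Dir W: first cell '.' (not opp) -> no flip
Dir E: first cell '.' (not opp) -> no flip
Dir SW: first cell '.' (not opp) -> no flip
Dir S: first cell '.' (not opp) -> no flip
Dir SE: first cell '.' (not opp) -> no flip

Answer: (4,3)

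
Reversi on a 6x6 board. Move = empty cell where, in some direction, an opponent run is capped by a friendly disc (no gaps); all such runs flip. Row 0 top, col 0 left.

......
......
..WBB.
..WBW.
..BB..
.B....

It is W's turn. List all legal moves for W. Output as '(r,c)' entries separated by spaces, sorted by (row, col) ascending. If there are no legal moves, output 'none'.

Answer: (1,2) (1,4) (2,5) (4,4) (5,2) (5,4)

Derivation:
(1,2): flips 1 -> legal
(1,3): no bracket -> illegal
(1,4): flips 2 -> legal
(1,5): no bracket -> illegal
(2,5): flips 2 -> legal
(3,1): no bracket -> illegal
(3,5): no bracket -> illegal
(4,0): no bracket -> illegal
(4,1): no bracket -> illegal
(4,4): flips 1 -> legal
(5,0): no bracket -> illegal
(5,2): flips 2 -> legal
(5,3): no bracket -> illegal
(5,4): flips 1 -> legal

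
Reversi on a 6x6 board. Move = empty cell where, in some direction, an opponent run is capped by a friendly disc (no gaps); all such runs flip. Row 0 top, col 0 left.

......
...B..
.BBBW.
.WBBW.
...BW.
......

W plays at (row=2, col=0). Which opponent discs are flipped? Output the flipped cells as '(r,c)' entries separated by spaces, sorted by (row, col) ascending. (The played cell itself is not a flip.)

Dir NW: edge -> no flip
Dir N: first cell '.' (not opp) -> no flip
Dir NE: first cell '.' (not opp) -> no flip
Dir W: edge -> no flip
Dir E: opp run (2,1) (2,2) (2,3) capped by W -> flip
Dir SW: edge -> no flip
Dir S: first cell '.' (not opp) -> no flip
Dir SE: first cell 'W' (not opp) -> no flip

Answer: (2,1) (2,2) (2,3)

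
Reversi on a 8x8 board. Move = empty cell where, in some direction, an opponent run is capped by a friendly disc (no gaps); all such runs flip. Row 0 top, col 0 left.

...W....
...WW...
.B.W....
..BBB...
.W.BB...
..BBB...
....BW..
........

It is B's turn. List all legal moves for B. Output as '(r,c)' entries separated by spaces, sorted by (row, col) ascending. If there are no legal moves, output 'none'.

(0,2): no bracket -> illegal
(0,4): no bracket -> illegal
(0,5): flips 2 -> legal
(1,2): flips 1 -> legal
(1,5): no bracket -> illegal
(2,2): no bracket -> illegal
(2,4): no bracket -> illegal
(2,5): no bracket -> illegal
(3,0): flips 1 -> legal
(3,1): no bracket -> illegal
(4,0): no bracket -> illegal
(4,2): no bracket -> illegal
(5,0): flips 1 -> legal
(5,1): no bracket -> illegal
(5,5): no bracket -> illegal
(5,6): no bracket -> illegal
(6,6): flips 1 -> legal
(7,4): no bracket -> illegal
(7,5): no bracket -> illegal
(7,6): flips 1 -> legal

Answer: (0,5) (1,2) (3,0) (5,0) (6,6) (7,6)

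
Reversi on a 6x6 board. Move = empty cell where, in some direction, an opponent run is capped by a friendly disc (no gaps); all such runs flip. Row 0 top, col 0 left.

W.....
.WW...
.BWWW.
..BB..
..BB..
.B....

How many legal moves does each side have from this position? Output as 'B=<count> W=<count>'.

-- B to move --
(0,1): flips 1 -> legal
(0,2): flips 2 -> legal
(0,3): flips 1 -> legal
(1,0): no bracket -> illegal
(1,3): flips 1 -> legal
(1,4): flips 1 -> legal
(1,5): flips 1 -> legal
(2,0): no bracket -> illegal
(2,5): flips 3 -> legal
(3,1): no bracket -> illegal
(3,4): no bracket -> illegal
(3,5): no bracket -> illegal
B mobility = 7
-- W to move --
(1,0): no bracket -> illegal
(2,0): flips 1 -> legal
(3,0): flips 1 -> legal
(3,1): flips 1 -> legal
(3,4): no bracket -> illegal
(4,0): no bracket -> illegal
(4,1): flips 1 -> legal
(4,4): flips 1 -> legal
(5,0): no bracket -> illegal
(5,2): flips 2 -> legal
(5,3): flips 2 -> legal
(5,4): no bracket -> illegal
W mobility = 7

Answer: B=7 W=7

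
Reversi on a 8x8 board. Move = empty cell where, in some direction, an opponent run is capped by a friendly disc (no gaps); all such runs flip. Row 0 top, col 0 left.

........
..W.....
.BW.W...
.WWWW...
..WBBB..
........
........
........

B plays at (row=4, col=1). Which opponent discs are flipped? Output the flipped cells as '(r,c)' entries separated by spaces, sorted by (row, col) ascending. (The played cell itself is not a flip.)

Answer: (3,1) (4,2)

Derivation:
Dir NW: first cell '.' (not opp) -> no flip
Dir N: opp run (3,1) capped by B -> flip
Dir NE: opp run (3,2), next='.' -> no flip
Dir W: first cell '.' (not opp) -> no flip
Dir E: opp run (4,2) capped by B -> flip
Dir SW: first cell '.' (not opp) -> no flip
Dir S: first cell '.' (not opp) -> no flip
Dir SE: first cell '.' (not opp) -> no flip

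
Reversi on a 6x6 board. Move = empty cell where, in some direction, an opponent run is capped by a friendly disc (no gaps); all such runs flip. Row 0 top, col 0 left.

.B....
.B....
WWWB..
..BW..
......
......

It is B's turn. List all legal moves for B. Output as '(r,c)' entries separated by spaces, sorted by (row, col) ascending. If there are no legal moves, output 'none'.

Answer: (1,0) (1,2) (3,1) (3,4) (4,3) (4,4)

Derivation:
(1,0): flips 1 -> legal
(1,2): flips 1 -> legal
(1,3): no bracket -> illegal
(2,4): no bracket -> illegal
(3,0): no bracket -> illegal
(3,1): flips 1 -> legal
(3,4): flips 1 -> legal
(4,2): no bracket -> illegal
(4,3): flips 1 -> legal
(4,4): flips 2 -> legal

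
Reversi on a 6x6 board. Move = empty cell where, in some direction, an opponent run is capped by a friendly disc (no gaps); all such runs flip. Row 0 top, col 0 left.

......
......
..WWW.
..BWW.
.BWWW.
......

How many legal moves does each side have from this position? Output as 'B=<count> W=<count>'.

-- B to move --
(1,1): no bracket -> illegal
(1,2): flips 1 -> legal
(1,3): no bracket -> illegal
(1,4): flips 1 -> legal
(1,5): no bracket -> illegal
(2,1): no bracket -> illegal
(2,5): no bracket -> illegal
(3,1): no bracket -> illegal
(3,5): flips 2 -> legal
(4,5): flips 3 -> legal
(5,1): no bracket -> illegal
(5,2): flips 1 -> legal
(5,3): no bracket -> illegal
(5,4): flips 1 -> legal
(5,5): no bracket -> illegal
B mobility = 6
-- W to move --
(2,1): flips 1 -> legal
(3,0): no bracket -> illegal
(3,1): flips 1 -> legal
(4,0): flips 1 -> legal
(5,0): flips 2 -> legal
(5,1): no bracket -> illegal
(5,2): no bracket -> illegal
W mobility = 4

Answer: B=6 W=4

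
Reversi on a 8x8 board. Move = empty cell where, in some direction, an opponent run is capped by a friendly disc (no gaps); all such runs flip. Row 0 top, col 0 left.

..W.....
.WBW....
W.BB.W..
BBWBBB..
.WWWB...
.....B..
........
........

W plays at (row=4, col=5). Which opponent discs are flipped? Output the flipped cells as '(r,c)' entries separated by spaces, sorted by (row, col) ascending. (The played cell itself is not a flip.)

Answer: (3,5) (4,4)

Derivation:
Dir NW: opp run (3,4) (2,3) (1,2), next='.' -> no flip
Dir N: opp run (3,5) capped by W -> flip
Dir NE: first cell '.' (not opp) -> no flip
Dir W: opp run (4,4) capped by W -> flip
Dir E: first cell '.' (not opp) -> no flip
Dir SW: first cell '.' (not opp) -> no flip
Dir S: opp run (5,5), next='.' -> no flip
Dir SE: first cell '.' (not opp) -> no flip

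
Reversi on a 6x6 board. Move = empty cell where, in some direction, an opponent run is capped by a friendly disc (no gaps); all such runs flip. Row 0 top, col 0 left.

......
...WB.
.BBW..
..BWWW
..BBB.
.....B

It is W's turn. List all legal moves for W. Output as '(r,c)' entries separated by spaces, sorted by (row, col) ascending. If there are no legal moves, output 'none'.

(0,3): no bracket -> illegal
(0,4): no bracket -> illegal
(0,5): flips 1 -> legal
(1,0): no bracket -> illegal
(1,1): flips 1 -> legal
(1,2): no bracket -> illegal
(1,5): flips 1 -> legal
(2,0): flips 2 -> legal
(2,4): no bracket -> illegal
(2,5): no bracket -> illegal
(3,0): no bracket -> illegal
(3,1): flips 2 -> legal
(4,1): flips 1 -> legal
(4,5): no bracket -> illegal
(5,1): flips 1 -> legal
(5,2): flips 1 -> legal
(5,3): flips 2 -> legal
(5,4): flips 1 -> legal

Answer: (0,5) (1,1) (1,5) (2,0) (3,1) (4,1) (5,1) (5,2) (5,3) (5,4)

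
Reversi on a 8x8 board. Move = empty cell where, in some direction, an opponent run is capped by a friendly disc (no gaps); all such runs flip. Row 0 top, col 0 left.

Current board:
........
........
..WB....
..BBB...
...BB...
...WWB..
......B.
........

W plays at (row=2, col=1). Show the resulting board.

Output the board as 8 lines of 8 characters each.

Answer: ........
........
.WWB....
..WBB...
...WB...
...WWB..
......B.
........

Derivation:
Place W at (2,1); scan 8 dirs for brackets.
Dir NW: first cell '.' (not opp) -> no flip
Dir N: first cell '.' (not opp) -> no flip
Dir NE: first cell '.' (not opp) -> no flip
Dir W: first cell '.' (not opp) -> no flip
Dir E: first cell 'W' (not opp) -> no flip
Dir SW: first cell '.' (not opp) -> no flip
Dir S: first cell '.' (not opp) -> no flip
Dir SE: opp run (3,2) (4,3) capped by W -> flip
All flips: (3,2) (4,3)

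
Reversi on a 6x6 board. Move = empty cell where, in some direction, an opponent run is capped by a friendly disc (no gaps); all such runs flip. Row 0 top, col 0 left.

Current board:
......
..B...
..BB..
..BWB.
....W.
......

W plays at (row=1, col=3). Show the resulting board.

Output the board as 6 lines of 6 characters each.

Answer: ......
..BW..
..BW..
..BWB.
....W.
......

Derivation:
Place W at (1,3); scan 8 dirs for brackets.
Dir NW: first cell '.' (not opp) -> no flip
Dir N: first cell '.' (not opp) -> no flip
Dir NE: first cell '.' (not opp) -> no flip
Dir W: opp run (1,2), next='.' -> no flip
Dir E: first cell '.' (not opp) -> no flip
Dir SW: opp run (2,2), next='.' -> no flip
Dir S: opp run (2,3) capped by W -> flip
Dir SE: first cell '.' (not opp) -> no flip
All flips: (2,3)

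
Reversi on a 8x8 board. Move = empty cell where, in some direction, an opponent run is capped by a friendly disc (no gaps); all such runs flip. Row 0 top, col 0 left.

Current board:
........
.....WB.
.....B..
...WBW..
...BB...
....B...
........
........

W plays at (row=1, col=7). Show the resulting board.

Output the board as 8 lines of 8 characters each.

Place W at (1,7); scan 8 dirs for brackets.
Dir NW: first cell '.' (not opp) -> no flip
Dir N: first cell '.' (not opp) -> no flip
Dir NE: edge -> no flip
Dir W: opp run (1,6) capped by W -> flip
Dir E: edge -> no flip
Dir SW: first cell '.' (not opp) -> no flip
Dir S: first cell '.' (not opp) -> no flip
Dir SE: edge -> no flip
All flips: (1,6)

Answer: ........
.....WWW
.....B..
...WBW..
...BB...
....B...
........
........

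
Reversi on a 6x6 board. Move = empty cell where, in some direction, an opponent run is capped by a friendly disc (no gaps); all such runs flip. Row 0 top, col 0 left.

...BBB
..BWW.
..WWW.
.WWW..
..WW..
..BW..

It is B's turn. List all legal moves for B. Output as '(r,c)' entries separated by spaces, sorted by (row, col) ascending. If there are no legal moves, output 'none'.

Answer: (1,5) (2,5) (3,4) (4,0) (4,1) (5,4)

Derivation:
(0,2): no bracket -> illegal
(1,1): no bracket -> illegal
(1,5): flips 2 -> legal
(2,0): no bracket -> illegal
(2,1): no bracket -> illegal
(2,5): flips 1 -> legal
(3,0): no bracket -> illegal
(3,4): flips 4 -> legal
(3,5): no bracket -> illegal
(4,0): flips 3 -> legal
(4,1): flips 3 -> legal
(4,4): no bracket -> illegal
(5,1): no bracket -> illegal
(5,4): flips 1 -> legal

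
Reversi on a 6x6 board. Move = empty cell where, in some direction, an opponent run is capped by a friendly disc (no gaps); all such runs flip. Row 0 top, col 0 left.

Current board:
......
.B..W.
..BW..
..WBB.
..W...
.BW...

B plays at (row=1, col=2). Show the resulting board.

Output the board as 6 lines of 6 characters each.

Place B at (1,2); scan 8 dirs for brackets.
Dir NW: first cell '.' (not opp) -> no flip
Dir N: first cell '.' (not opp) -> no flip
Dir NE: first cell '.' (not opp) -> no flip
Dir W: first cell 'B' (not opp) -> no flip
Dir E: first cell '.' (not opp) -> no flip
Dir SW: first cell '.' (not opp) -> no flip
Dir S: first cell 'B' (not opp) -> no flip
Dir SE: opp run (2,3) capped by B -> flip
All flips: (2,3)

Answer: ......
.BB.W.
..BB..
..WBB.
..W...
.BW...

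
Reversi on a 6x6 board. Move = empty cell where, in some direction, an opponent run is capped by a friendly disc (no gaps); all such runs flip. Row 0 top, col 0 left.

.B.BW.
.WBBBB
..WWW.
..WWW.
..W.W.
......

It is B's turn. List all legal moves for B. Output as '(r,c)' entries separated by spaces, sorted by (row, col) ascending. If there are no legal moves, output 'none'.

(0,0): no bracket -> illegal
(0,2): no bracket -> illegal
(0,5): flips 1 -> legal
(1,0): flips 1 -> legal
(2,0): no bracket -> illegal
(2,1): flips 1 -> legal
(2,5): no bracket -> illegal
(3,1): flips 1 -> legal
(3,5): flips 1 -> legal
(4,1): flips 2 -> legal
(4,3): flips 2 -> legal
(4,5): flips 2 -> legal
(5,1): flips 3 -> legal
(5,2): flips 3 -> legal
(5,3): no bracket -> illegal
(5,4): flips 3 -> legal
(5,5): no bracket -> illegal

Answer: (0,5) (1,0) (2,1) (3,1) (3,5) (4,1) (4,3) (4,5) (5,1) (5,2) (5,4)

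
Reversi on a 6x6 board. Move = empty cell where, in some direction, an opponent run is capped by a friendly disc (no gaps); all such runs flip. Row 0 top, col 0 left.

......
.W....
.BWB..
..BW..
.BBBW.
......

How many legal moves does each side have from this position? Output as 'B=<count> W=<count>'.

Answer: B=5 W=8

Derivation:
-- B to move --
(0,0): no bracket -> illegal
(0,1): flips 1 -> legal
(0,2): no bracket -> illegal
(1,0): no bracket -> illegal
(1,2): flips 1 -> legal
(1,3): no bracket -> illegal
(2,0): no bracket -> illegal
(2,4): flips 1 -> legal
(3,1): no bracket -> illegal
(3,4): flips 1 -> legal
(3,5): no bracket -> illegal
(4,5): flips 1 -> legal
(5,3): no bracket -> illegal
(5,4): no bracket -> illegal
(5,5): no bracket -> illegal
B mobility = 5
-- W to move --
(1,0): no bracket -> illegal
(1,2): no bracket -> illegal
(1,3): flips 1 -> legal
(1,4): no bracket -> illegal
(2,0): flips 1 -> legal
(2,4): flips 1 -> legal
(3,0): no bracket -> illegal
(3,1): flips 2 -> legal
(3,4): no bracket -> illegal
(4,0): flips 3 -> legal
(5,0): no bracket -> illegal
(5,1): flips 1 -> legal
(5,2): flips 2 -> legal
(5,3): flips 1 -> legal
(5,4): no bracket -> illegal
W mobility = 8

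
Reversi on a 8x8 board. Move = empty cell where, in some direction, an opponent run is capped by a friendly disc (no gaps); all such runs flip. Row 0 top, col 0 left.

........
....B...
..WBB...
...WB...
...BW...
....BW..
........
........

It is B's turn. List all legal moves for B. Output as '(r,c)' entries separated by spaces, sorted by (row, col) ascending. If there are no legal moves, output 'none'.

Answer: (2,1) (3,2) (4,2) (4,5) (5,6)

Derivation:
(1,1): no bracket -> illegal
(1,2): no bracket -> illegal
(1,3): no bracket -> illegal
(2,1): flips 1 -> legal
(3,1): no bracket -> illegal
(3,2): flips 1 -> legal
(3,5): no bracket -> illegal
(4,2): flips 1 -> legal
(4,5): flips 1 -> legal
(4,6): no bracket -> illegal
(5,3): no bracket -> illegal
(5,6): flips 1 -> legal
(6,4): no bracket -> illegal
(6,5): no bracket -> illegal
(6,6): no bracket -> illegal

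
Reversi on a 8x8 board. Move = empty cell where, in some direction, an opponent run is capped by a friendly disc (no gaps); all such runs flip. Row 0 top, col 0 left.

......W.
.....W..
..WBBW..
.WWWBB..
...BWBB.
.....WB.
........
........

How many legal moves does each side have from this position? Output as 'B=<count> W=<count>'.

-- B to move --
(0,4): no bracket -> illegal
(0,5): flips 2 -> legal
(0,7): no bracket -> illegal
(1,1): no bracket -> illegal
(1,2): no bracket -> illegal
(1,3): no bracket -> illegal
(1,4): no bracket -> illegal
(1,6): flips 1 -> legal
(1,7): no bracket -> illegal
(2,0): no bracket -> illegal
(2,1): flips 2 -> legal
(2,6): flips 1 -> legal
(3,0): flips 3 -> legal
(3,6): no bracket -> illegal
(4,0): no bracket -> illegal
(4,1): flips 1 -> legal
(4,2): flips 1 -> legal
(5,3): flips 1 -> legal
(5,4): flips 2 -> legal
(6,4): flips 1 -> legal
(6,5): flips 1 -> legal
(6,6): no bracket -> illegal
B mobility = 11
-- W to move --
(1,2): no bracket -> illegal
(1,3): flips 1 -> legal
(1,4): flips 3 -> legal
(2,6): flips 1 -> legal
(3,6): flips 2 -> legal
(3,7): flips 1 -> legal
(4,2): flips 1 -> legal
(4,7): flips 2 -> legal
(5,2): flips 2 -> legal
(5,3): flips 1 -> legal
(5,4): flips 1 -> legal
(5,7): flips 1 -> legal
(6,5): no bracket -> illegal
(6,6): no bracket -> illegal
(6,7): no bracket -> illegal
W mobility = 11

Answer: B=11 W=11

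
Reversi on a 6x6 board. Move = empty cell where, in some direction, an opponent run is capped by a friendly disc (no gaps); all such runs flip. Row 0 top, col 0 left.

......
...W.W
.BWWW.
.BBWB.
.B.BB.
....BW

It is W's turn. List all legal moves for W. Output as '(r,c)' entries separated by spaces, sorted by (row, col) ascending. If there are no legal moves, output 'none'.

(1,0): no bracket -> illegal
(1,1): no bracket -> illegal
(1,2): no bracket -> illegal
(2,0): flips 1 -> legal
(2,5): no bracket -> illegal
(3,0): flips 2 -> legal
(3,5): flips 1 -> legal
(4,0): flips 1 -> legal
(4,2): flips 1 -> legal
(4,5): flips 1 -> legal
(5,0): flips 2 -> legal
(5,1): no bracket -> illegal
(5,2): no bracket -> illegal
(5,3): flips 2 -> legal

Answer: (2,0) (3,0) (3,5) (4,0) (4,2) (4,5) (5,0) (5,3)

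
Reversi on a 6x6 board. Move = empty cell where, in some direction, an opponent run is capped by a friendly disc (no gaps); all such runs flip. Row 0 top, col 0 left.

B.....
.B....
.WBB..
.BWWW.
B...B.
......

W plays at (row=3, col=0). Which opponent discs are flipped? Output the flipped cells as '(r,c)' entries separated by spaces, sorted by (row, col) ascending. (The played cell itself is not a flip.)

Answer: (3,1)

Derivation:
Dir NW: edge -> no flip
Dir N: first cell '.' (not opp) -> no flip
Dir NE: first cell 'W' (not opp) -> no flip
Dir W: edge -> no flip
Dir E: opp run (3,1) capped by W -> flip
Dir SW: edge -> no flip
Dir S: opp run (4,0), next='.' -> no flip
Dir SE: first cell '.' (not opp) -> no flip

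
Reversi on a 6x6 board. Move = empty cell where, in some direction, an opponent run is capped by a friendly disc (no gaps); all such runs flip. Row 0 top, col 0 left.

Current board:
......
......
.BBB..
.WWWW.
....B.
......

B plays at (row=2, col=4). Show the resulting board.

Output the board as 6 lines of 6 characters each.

Answer: ......
......
.BBBB.
.WWWB.
....B.
......

Derivation:
Place B at (2,4); scan 8 dirs for brackets.
Dir NW: first cell '.' (not opp) -> no flip
Dir N: first cell '.' (not opp) -> no flip
Dir NE: first cell '.' (not opp) -> no flip
Dir W: first cell 'B' (not opp) -> no flip
Dir E: first cell '.' (not opp) -> no flip
Dir SW: opp run (3,3), next='.' -> no flip
Dir S: opp run (3,4) capped by B -> flip
Dir SE: first cell '.' (not opp) -> no flip
All flips: (3,4)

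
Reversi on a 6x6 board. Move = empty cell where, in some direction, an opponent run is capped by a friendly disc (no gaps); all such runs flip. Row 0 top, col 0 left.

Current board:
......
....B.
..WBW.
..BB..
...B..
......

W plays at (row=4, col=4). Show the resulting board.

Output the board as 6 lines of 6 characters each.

Answer: ......
....B.
..WBW.
..BW..
...BW.
......

Derivation:
Place W at (4,4); scan 8 dirs for brackets.
Dir NW: opp run (3,3) capped by W -> flip
Dir N: first cell '.' (not opp) -> no flip
Dir NE: first cell '.' (not opp) -> no flip
Dir W: opp run (4,3), next='.' -> no flip
Dir E: first cell '.' (not opp) -> no flip
Dir SW: first cell '.' (not opp) -> no flip
Dir S: first cell '.' (not opp) -> no flip
Dir SE: first cell '.' (not opp) -> no flip
All flips: (3,3)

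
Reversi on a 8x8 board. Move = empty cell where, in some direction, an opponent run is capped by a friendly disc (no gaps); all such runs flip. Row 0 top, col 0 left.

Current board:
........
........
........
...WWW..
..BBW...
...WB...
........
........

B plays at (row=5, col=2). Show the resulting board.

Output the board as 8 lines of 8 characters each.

Answer: ........
........
........
...WWW..
..BBW...
..BBB...
........
........

Derivation:
Place B at (5,2); scan 8 dirs for brackets.
Dir NW: first cell '.' (not opp) -> no flip
Dir N: first cell 'B' (not opp) -> no flip
Dir NE: first cell 'B' (not opp) -> no flip
Dir W: first cell '.' (not opp) -> no flip
Dir E: opp run (5,3) capped by B -> flip
Dir SW: first cell '.' (not opp) -> no flip
Dir S: first cell '.' (not opp) -> no flip
Dir SE: first cell '.' (not opp) -> no flip
All flips: (5,3)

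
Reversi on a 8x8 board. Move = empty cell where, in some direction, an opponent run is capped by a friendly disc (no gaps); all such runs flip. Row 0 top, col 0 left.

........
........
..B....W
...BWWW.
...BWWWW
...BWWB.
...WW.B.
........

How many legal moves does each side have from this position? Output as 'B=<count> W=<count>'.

-- B to move --
(1,6): no bracket -> illegal
(1,7): no bracket -> illegal
(2,3): flips 2 -> legal
(2,4): no bracket -> illegal
(2,5): flips 1 -> legal
(2,6): flips 4 -> legal
(3,7): flips 3 -> legal
(5,2): no bracket -> illegal
(5,7): no bracket -> illegal
(6,2): no bracket -> illegal
(6,5): flips 1 -> legal
(7,2): no bracket -> illegal
(7,3): flips 1 -> legal
(7,4): no bracket -> illegal
(7,5): flips 1 -> legal
B mobility = 7
-- W to move --
(1,1): flips 2 -> legal
(1,2): no bracket -> illegal
(1,3): no bracket -> illegal
(2,1): no bracket -> illegal
(2,3): flips 3 -> legal
(2,4): no bracket -> illegal
(3,1): no bracket -> illegal
(3,2): flips 2 -> legal
(4,2): flips 2 -> legal
(5,2): flips 2 -> legal
(5,7): flips 1 -> legal
(6,2): flips 1 -> legal
(6,5): flips 1 -> legal
(6,7): flips 1 -> legal
(7,5): no bracket -> illegal
(7,6): flips 2 -> legal
(7,7): flips 1 -> legal
W mobility = 11

Answer: B=7 W=11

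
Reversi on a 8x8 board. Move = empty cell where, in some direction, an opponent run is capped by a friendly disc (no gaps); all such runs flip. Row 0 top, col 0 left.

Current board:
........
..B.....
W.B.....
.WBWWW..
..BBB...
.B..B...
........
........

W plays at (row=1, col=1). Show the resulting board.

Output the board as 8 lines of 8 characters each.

Answer: ........
.WB.....
W.W.....
.WBWWW..
..BBB...
.B..B...
........
........

Derivation:
Place W at (1,1); scan 8 dirs for brackets.
Dir NW: first cell '.' (not opp) -> no flip
Dir N: first cell '.' (not opp) -> no flip
Dir NE: first cell '.' (not opp) -> no flip
Dir W: first cell '.' (not opp) -> no flip
Dir E: opp run (1,2), next='.' -> no flip
Dir SW: first cell 'W' (not opp) -> no flip
Dir S: first cell '.' (not opp) -> no flip
Dir SE: opp run (2,2) capped by W -> flip
All flips: (2,2)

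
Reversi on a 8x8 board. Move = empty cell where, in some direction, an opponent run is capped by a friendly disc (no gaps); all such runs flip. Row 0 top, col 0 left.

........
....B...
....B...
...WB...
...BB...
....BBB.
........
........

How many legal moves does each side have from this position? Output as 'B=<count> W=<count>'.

-- B to move --
(2,2): flips 1 -> legal
(2,3): flips 1 -> legal
(3,2): flips 1 -> legal
(4,2): flips 1 -> legal
B mobility = 4
-- W to move --
(0,3): no bracket -> illegal
(0,4): no bracket -> illegal
(0,5): no bracket -> illegal
(1,3): no bracket -> illegal
(1,5): flips 1 -> legal
(2,3): no bracket -> illegal
(2,5): no bracket -> illegal
(3,2): no bracket -> illegal
(3,5): flips 1 -> legal
(4,2): no bracket -> illegal
(4,5): no bracket -> illegal
(4,6): no bracket -> illegal
(4,7): no bracket -> illegal
(5,2): no bracket -> illegal
(5,3): flips 1 -> legal
(5,7): no bracket -> illegal
(6,3): no bracket -> illegal
(6,4): no bracket -> illegal
(6,5): no bracket -> illegal
(6,6): flips 2 -> legal
(6,7): no bracket -> illegal
W mobility = 4

Answer: B=4 W=4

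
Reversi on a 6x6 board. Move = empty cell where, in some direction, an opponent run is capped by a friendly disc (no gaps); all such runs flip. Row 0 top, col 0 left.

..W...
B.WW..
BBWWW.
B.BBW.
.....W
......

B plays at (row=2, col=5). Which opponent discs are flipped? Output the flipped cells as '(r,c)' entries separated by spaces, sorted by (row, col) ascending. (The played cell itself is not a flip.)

Answer: (2,2) (2,3) (2,4)

Derivation:
Dir NW: first cell '.' (not opp) -> no flip
Dir N: first cell '.' (not opp) -> no flip
Dir NE: edge -> no flip
Dir W: opp run (2,4) (2,3) (2,2) capped by B -> flip
Dir E: edge -> no flip
Dir SW: opp run (3,4), next='.' -> no flip
Dir S: first cell '.' (not opp) -> no flip
Dir SE: edge -> no flip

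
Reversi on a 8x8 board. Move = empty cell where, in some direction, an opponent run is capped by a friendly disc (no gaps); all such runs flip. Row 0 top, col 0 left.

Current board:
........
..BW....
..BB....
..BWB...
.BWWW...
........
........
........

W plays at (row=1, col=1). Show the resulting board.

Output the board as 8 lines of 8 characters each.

Answer: ........
.WWW....
..WB....
..BWB...
.BWWW...
........
........
........

Derivation:
Place W at (1,1); scan 8 dirs for brackets.
Dir NW: first cell '.' (not opp) -> no flip
Dir N: first cell '.' (not opp) -> no flip
Dir NE: first cell '.' (not opp) -> no flip
Dir W: first cell '.' (not opp) -> no flip
Dir E: opp run (1,2) capped by W -> flip
Dir SW: first cell '.' (not opp) -> no flip
Dir S: first cell '.' (not opp) -> no flip
Dir SE: opp run (2,2) capped by W -> flip
All flips: (1,2) (2,2)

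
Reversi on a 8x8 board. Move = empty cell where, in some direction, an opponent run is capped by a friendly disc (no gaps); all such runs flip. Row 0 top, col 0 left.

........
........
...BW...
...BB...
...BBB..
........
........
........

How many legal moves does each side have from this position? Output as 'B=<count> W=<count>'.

Answer: B=3 W=3

Derivation:
-- B to move --
(1,3): no bracket -> illegal
(1,4): flips 1 -> legal
(1,5): flips 1 -> legal
(2,5): flips 1 -> legal
(3,5): no bracket -> illegal
B mobility = 3
-- W to move --
(1,2): no bracket -> illegal
(1,3): no bracket -> illegal
(1,4): no bracket -> illegal
(2,2): flips 1 -> legal
(2,5): no bracket -> illegal
(3,2): no bracket -> illegal
(3,5): no bracket -> illegal
(3,6): no bracket -> illegal
(4,2): flips 1 -> legal
(4,6): no bracket -> illegal
(5,2): no bracket -> illegal
(5,3): no bracket -> illegal
(5,4): flips 2 -> legal
(5,5): no bracket -> illegal
(5,6): no bracket -> illegal
W mobility = 3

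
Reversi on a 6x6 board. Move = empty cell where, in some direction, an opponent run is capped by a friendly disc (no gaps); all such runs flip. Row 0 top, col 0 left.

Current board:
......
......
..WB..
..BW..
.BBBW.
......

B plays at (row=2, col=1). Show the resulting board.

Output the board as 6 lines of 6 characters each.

Place B at (2,1); scan 8 dirs for brackets.
Dir NW: first cell '.' (not opp) -> no flip
Dir N: first cell '.' (not opp) -> no flip
Dir NE: first cell '.' (not opp) -> no flip
Dir W: first cell '.' (not opp) -> no flip
Dir E: opp run (2,2) capped by B -> flip
Dir SW: first cell '.' (not opp) -> no flip
Dir S: first cell '.' (not opp) -> no flip
Dir SE: first cell 'B' (not opp) -> no flip
All flips: (2,2)

Answer: ......
......
.BBB..
..BW..
.BBBW.
......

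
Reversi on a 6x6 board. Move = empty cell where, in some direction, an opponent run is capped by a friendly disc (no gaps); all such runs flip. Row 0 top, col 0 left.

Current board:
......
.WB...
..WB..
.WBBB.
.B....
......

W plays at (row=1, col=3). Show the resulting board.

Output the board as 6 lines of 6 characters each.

Answer: ......
.WWW..
..WB..
.WBBB.
.B....
......

Derivation:
Place W at (1,3); scan 8 dirs for brackets.
Dir NW: first cell '.' (not opp) -> no flip
Dir N: first cell '.' (not opp) -> no flip
Dir NE: first cell '.' (not opp) -> no flip
Dir W: opp run (1,2) capped by W -> flip
Dir E: first cell '.' (not opp) -> no flip
Dir SW: first cell 'W' (not opp) -> no flip
Dir S: opp run (2,3) (3,3), next='.' -> no flip
Dir SE: first cell '.' (not opp) -> no flip
All flips: (1,2)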